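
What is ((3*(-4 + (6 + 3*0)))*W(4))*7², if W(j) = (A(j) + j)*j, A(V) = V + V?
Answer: 14112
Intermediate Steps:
A(V) = 2*V
W(j) = 3*j² (W(j) = (2*j + j)*j = (3*j)*j = 3*j²)
((3*(-4 + (6 + 3*0)))*W(4))*7² = ((3*(-4 + (6 + 3*0)))*(3*4²))*7² = ((3*(-4 + (6 + 0)))*(3*16))*49 = ((3*(-4 + 6))*48)*49 = ((3*2)*48)*49 = (6*48)*49 = 288*49 = 14112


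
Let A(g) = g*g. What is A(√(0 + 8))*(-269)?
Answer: -2152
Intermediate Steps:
A(g) = g²
A(√(0 + 8))*(-269) = (√(0 + 8))²*(-269) = (√8)²*(-269) = (2*√2)²*(-269) = 8*(-269) = -2152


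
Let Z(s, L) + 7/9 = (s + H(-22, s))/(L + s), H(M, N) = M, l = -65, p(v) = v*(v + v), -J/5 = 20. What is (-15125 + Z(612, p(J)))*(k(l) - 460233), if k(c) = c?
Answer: 322893002596813/46377 ≈ 6.9623e+9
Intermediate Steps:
J = -100 (J = -5*20 = -100)
p(v) = 2*v² (p(v) = v*(2*v) = 2*v²)
Z(s, L) = -7/9 + (-22 + s)/(L + s) (Z(s, L) = -7/9 + (s - 22)/(L + s) = -7/9 + (-22 + s)/(L + s))
(-15125 + Z(612, p(J)))*(k(l) - 460233) = (-15125 + (-198 - 14*(-100)² + 2*612)/(9*(2*(-100)² + 612)))*(-65 - 460233) = (-15125 + (-198 - 14*10000 + 1224)/(9*(2*10000 + 612)))*(-460298) = (-15125 + (-198 - 7*20000 + 1224)/(9*(20000 + 612)))*(-460298) = (-15125 + (⅑)*(-198 - 140000 + 1224)/20612)*(-460298) = (-15125 + (⅑)*(1/20612)*(-138974))*(-460298) = (-15125 - 69487/92754)*(-460298) = -1402973737/92754*(-460298) = 322893002596813/46377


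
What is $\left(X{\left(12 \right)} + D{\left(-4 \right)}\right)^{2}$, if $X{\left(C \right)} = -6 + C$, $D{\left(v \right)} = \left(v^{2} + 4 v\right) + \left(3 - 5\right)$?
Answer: $16$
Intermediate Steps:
$D{\left(v \right)} = -2 + v^{2} + 4 v$ ($D{\left(v \right)} = \left(v^{2} + 4 v\right) - 2 = -2 + v^{2} + 4 v$)
$\left(X{\left(12 \right)} + D{\left(-4 \right)}\right)^{2} = \left(\left(-6 + 12\right) + \left(-2 + \left(-4\right)^{2} + 4 \left(-4\right)\right)\right)^{2} = \left(6 - 2\right)^{2} = 4^{2} = 16$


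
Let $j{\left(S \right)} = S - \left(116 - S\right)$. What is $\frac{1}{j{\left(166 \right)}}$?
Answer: $\frac{1}{216} \approx 0.0046296$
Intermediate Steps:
$j{\left(S \right)} = -116 + 2 S$ ($j{\left(S \right)} = S + \left(-116 + S\right) = -116 + 2 S$)
$\frac{1}{j{\left(166 \right)}} = \frac{1}{-116 + 2 \cdot 166} = \frac{1}{-116 + 332} = \frac{1}{216}$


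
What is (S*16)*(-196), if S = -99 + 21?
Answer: 244608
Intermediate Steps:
S = -78
(S*16)*(-196) = -78*16*(-196) = -1248*(-196) = 244608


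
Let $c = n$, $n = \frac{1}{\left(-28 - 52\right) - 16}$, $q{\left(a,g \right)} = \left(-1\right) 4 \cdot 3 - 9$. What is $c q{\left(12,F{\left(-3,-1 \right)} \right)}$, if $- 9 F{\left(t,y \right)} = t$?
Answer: $\frac{7}{32} \approx 0.21875$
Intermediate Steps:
$F{\left(t,y \right)} = - \frac{t}{9}$
$q{\left(a,g \right)} = -21$ ($q{\left(a,g \right)} = \left(-4\right) 3 - 9 = -12 - 9 = -21$)
$n = - \frac{1}{96}$ ($n = \frac{1}{\left(-28 - 52\right) - 16} = \frac{1}{-80 - 16} = \frac{1}{-96} = - \frac{1}{96} \approx -0.010417$)
$c = - \frac{1}{96} \approx -0.010417$
$c q{\left(12,F{\left(-3,-1 \right)} \right)} = \left(- \frac{1}{96}\right) \left(-21\right) = \frac{7}{32}$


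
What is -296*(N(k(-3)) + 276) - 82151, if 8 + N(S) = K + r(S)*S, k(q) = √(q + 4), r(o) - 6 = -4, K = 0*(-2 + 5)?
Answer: -162071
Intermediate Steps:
K = 0 (K = 0*3 = 0)
r(o) = 2 (r(o) = 6 - 4 = 2)
k(q) = √(4 + q)
N(S) = -8 + 2*S (N(S) = -8 + (0 + 2*S) = -8 + 2*S)
-296*(N(k(-3)) + 276) - 82151 = -296*((-8 + 2*√(4 - 3)) + 276) - 82151 = -296*((-8 + 2*√1) + 276) - 82151 = -296*((-8 + 2*1) + 276) - 82151 = -296*((-8 + 2) + 276) - 82151 = -296*(-6 + 276) - 82151 = -296*270 - 82151 = -79920 - 82151 = -162071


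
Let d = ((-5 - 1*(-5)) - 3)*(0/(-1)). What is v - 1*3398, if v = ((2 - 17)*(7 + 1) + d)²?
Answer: 11002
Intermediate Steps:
d = 0 (d = ((-5 + 5) - 3)*(0*(-1)) = (0 - 3)*0 = -3*0 = 0)
v = 14400 (v = ((2 - 17)*(7 + 1) + 0)² = (-15*8 + 0)² = (-120 + 0)² = (-120)² = 14400)
v - 1*3398 = 14400 - 1*3398 = 14400 - 3398 = 11002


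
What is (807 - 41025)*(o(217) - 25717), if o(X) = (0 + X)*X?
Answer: -859539096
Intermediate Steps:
o(X) = X² (o(X) = X*X = X²)
(807 - 41025)*(o(217) - 25717) = (807 - 41025)*(217² - 25717) = -40218*(47089 - 25717) = -40218*21372 = -859539096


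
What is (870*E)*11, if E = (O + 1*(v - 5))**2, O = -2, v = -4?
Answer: 1157970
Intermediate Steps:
E = 121 (E = (-2 + 1*(-4 - 5))**2 = (-2 + 1*(-9))**2 = (-2 - 9)**2 = (-11)**2 = 121)
(870*E)*11 = (870*121)*11 = 105270*11 = 1157970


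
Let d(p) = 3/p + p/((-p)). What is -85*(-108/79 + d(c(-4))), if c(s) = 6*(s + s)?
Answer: 261035/1264 ≈ 206.52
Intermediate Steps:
c(s) = 12*s (c(s) = 6*(2*s) = 12*s)
d(p) = -1 + 3/p (d(p) = 3/p + p*(-1/p) = 3/p - 1 = -1 + 3/p)
-85*(-108/79 + d(c(-4))) = -85*(-108/79 + (3 - 12*(-4))/((12*(-4)))) = -85*(-108*1/79 + (3 - 1*(-48))/(-48)) = -85*(-108/79 - (3 + 48)/48) = -85*(-108/79 - 1/48*51) = -85*(-108/79 - 17/16) = -85*(-3071/1264) = 261035/1264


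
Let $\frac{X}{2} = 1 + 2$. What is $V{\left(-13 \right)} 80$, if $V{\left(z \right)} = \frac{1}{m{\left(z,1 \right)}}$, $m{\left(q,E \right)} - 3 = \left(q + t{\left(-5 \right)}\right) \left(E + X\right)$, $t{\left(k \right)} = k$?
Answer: $- \frac{80}{123} \approx -0.65041$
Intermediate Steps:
$X = 6$ ($X = 2 \left(1 + 2\right) = 2 \cdot 3 = 6$)
$m{\left(q,E \right)} = 3 + \left(-5 + q\right) \left(6 + E\right)$ ($m{\left(q,E \right)} = 3 + \left(q - 5\right) \left(E + 6\right) = 3 + \left(-5 + q\right) \left(6 + E\right)$)
$V{\left(z \right)} = \frac{1}{-32 + 7 z}$ ($V{\left(z \right)} = \frac{1}{-27 - 5 + 6 z + 1 z} = \frac{1}{-27 - 5 + 6 z + z} = \frac{1}{-32 + 7 z}$)
$V{\left(-13 \right)} 80 = \frac{1}{-32 + 7 \left(-13\right)} 80 = \frac{1}{-32 - 91} \cdot 80 = \frac{1}{-123} \cdot 80 = \left(- \frac{1}{123}\right) 80 = - \frac{80}{123}$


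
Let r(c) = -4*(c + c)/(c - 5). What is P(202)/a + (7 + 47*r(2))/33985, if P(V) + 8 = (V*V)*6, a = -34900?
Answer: -1246661879/177911475 ≈ -7.0072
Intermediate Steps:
r(c) = -8*c/(-5 + c) (r(c) = -4*2*c/(-5 + c) = -8*c/(-5 + c))
P(V) = -8 + 6*V² (P(V) = -8 + (V*V)*6 = -8 + V²*6 = -8 + 6*V²)
P(202)/a + (7 + 47*r(2))/33985 = (-8 + 6*202²)/(-34900) + (7 + 47*(-8*2/(-5 + 2)))/33985 = (-8 + 6*40804)*(-1/34900) + (7 + 47*(-8*2/(-3)))*(1/33985) = (-8 + 244824)*(-1/34900) + (7 + 47*(-8*2*(-⅓)))*(1/33985) = 244816*(-1/34900) + (7 + 47*(16/3))*(1/33985) = -61204/8725 + (7 + 752/3)*(1/33985) = -61204/8725 + (773/3)*(1/33985) = -61204/8725 + 773/101955 = -1246661879/177911475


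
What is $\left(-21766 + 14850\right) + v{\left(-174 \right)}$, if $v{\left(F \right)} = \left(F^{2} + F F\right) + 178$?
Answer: $53814$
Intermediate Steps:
$v{\left(F \right)} = 178 + 2 F^{2}$ ($v{\left(F \right)} = \left(F^{2} + F^{2}\right) + 178 = 2 F^{2} + 178 = 178 + 2 F^{2}$)
$\left(-21766 + 14850\right) + v{\left(-174 \right)} = \left(-21766 + 14850\right) + \left(178 + 2 \left(-174\right)^{2}\right) = -6916 + \left(178 + 2 \cdot 30276\right) = -6916 + \left(178 + 60552\right) = -6916 + 60730 = 53814$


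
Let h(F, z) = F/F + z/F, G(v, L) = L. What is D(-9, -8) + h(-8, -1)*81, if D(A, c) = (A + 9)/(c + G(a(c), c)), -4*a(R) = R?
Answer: 729/8 ≈ 91.125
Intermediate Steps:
a(R) = -R/4
h(F, z) = 1 + z/F
D(A, c) = (9 + A)/(2*c) (D(A, c) = (A + 9)/(c + c) = (9 + A)/((2*c)) = (9 + A)*(1/(2*c)) = (9 + A)/(2*c))
D(-9, -8) + h(-8, -1)*81 = (½)*(9 - 9)/(-8) + ((-8 - 1)/(-8))*81 = (½)*(-⅛)*0 - ⅛*(-9)*81 = 0 + (9/8)*81 = 0 + 729/8 = 729/8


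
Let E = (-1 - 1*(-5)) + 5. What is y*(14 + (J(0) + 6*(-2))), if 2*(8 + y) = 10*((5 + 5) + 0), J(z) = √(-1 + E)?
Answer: 84 + 84*√2 ≈ 202.79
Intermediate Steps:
E = 9 (E = (-1 + 5) + 5 = 4 + 5 = 9)
J(z) = 2*√2 (J(z) = √(-1 + 9) = √8 = 2*√2)
y = 42 (y = -8 + (10*((5 + 5) + 0))/2 = -8 + (10*(10 + 0))/2 = -8 + (10*10)/2 = -8 + (½)*100 = -8 + 50 = 42)
y*(14 + (J(0) + 6*(-2))) = 42*(14 + (2*√2 + 6*(-2))) = 42*(14 + (2*√2 - 12)) = 42*(14 + (-12 + 2*√2)) = 42*(2 + 2*√2) = 84 + 84*√2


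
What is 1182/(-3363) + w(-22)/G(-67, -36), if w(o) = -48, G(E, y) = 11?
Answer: -58142/12331 ≈ -4.7151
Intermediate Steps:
1182/(-3363) + w(-22)/G(-67, -36) = 1182/(-3363) - 48/11 = 1182*(-1/3363) - 48*1/11 = -394/1121 - 48/11 = -58142/12331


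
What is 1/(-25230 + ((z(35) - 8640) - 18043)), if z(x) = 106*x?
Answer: -1/48203 ≈ -2.0746e-5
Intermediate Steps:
1/(-25230 + ((z(35) - 8640) - 18043)) = 1/(-25230 + ((106*35 - 8640) - 18043)) = 1/(-25230 + ((3710 - 8640) - 18043)) = 1/(-25230 + (-4930 - 18043)) = 1/(-25230 - 22973) = 1/(-48203) = -1/48203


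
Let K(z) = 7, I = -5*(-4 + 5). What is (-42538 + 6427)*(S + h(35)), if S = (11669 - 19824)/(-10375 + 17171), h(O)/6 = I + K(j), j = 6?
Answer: -2650439067/6796 ≈ -3.9000e+5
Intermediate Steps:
I = -5 (I = -5*1 = -5)
h(O) = 12 (h(O) = 6*(-5 + 7) = 6*2 = 12)
S = -8155/6796 ≈ -1.2000
(-42538 + 6427)*(S + h(35)) = (-42538 + 6427)*(-8155/6796 + 12) = -36111*73397/6796 = -2650439067/6796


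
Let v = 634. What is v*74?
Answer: 46916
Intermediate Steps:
v*74 = 634*74 = 46916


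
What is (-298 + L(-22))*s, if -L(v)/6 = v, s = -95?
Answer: 15770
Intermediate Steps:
L(v) = -6*v
(-298 + L(-22))*s = (-298 - 6*(-22))*(-95) = (-298 + 132)*(-95) = -166*(-95) = 15770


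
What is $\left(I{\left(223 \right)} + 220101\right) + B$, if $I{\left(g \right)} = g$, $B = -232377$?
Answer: $-12053$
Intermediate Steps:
$\left(I{\left(223 \right)} + 220101\right) + B = \left(223 + 220101\right) - 232377 = 220324 - 232377 = -12053$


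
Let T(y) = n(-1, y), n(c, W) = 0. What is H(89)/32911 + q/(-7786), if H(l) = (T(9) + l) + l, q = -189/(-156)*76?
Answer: -21377663/3331185598 ≈ -0.0064174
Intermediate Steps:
q = 1197/13 (q = -189*(-1/156)*76 = (63/52)*76 = 1197/13 ≈ 92.077)
T(y) = 0
H(l) = 2*l (H(l) = (0 + l) + l = l + l = 2*l)
H(89)/32911 + q/(-7786) = (2*89)/32911 + (1197/13)/(-7786) = 178*(1/32911) + (1197/13)*(-1/7786) = 178/32911 - 1197/101218 = -21377663/3331185598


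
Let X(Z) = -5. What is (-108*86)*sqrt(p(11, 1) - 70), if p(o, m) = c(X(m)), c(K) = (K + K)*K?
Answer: -18576*I*sqrt(5) ≈ -41537.0*I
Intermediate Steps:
c(K) = 2*K**2 (c(K) = (2*K)*K = 2*K**2)
p(o, m) = 50 (p(o, m) = 2*(-5)**2 = 2*25 = 50)
(-108*86)*sqrt(p(11, 1) - 70) = (-108*86)*sqrt(50 - 70) = -18576*I*sqrt(5)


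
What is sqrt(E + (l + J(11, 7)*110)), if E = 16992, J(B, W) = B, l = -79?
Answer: sqrt(18123) ≈ 134.62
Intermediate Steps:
sqrt(E + (l + J(11, 7)*110)) = sqrt(16992 + (-79 + 11*110)) = sqrt(16992 + (-79 + 1210)) = sqrt(16992 + 1131) = sqrt(18123)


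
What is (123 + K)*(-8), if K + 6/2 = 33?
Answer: -1224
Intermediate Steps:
K = 30 (K = -3 + 33 = 30)
(123 + K)*(-8) = (123 + 30)*(-8) = 153*(-8) = -1224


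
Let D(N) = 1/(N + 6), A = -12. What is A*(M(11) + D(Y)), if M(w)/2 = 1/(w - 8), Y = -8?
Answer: -2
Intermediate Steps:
M(w) = 2/(-8 + w) (M(w) = 2/(w - 8) = 2/(-8 + w))
D(N) = 1/(6 + N)
A*(M(11) + D(Y)) = -12*(2/(-8 + 11) + 1/(6 - 8)) = -12*(2/3 + 1/(-2)) = -12*(2*(⅓) - ½) = -12*(⅔ - ½) = -12*⅙ = -2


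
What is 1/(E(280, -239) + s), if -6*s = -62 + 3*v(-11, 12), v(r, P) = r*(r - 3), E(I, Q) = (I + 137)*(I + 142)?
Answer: 3/527722 ≈ 5.6848e-6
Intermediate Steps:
E(I, Q) = (137 + I)*(142 + I)
v(r, P) = r*(-3 + r)
s = -200/3 (s = -(-62 + 3*(-11*(-3 - 11)))/6 = -(-62 + 3*(-11*(-14)))/6 = -(-62 + 3*154)/6 = -(-62 + 462)/6 = -⅙*400 = -200/3 ≈ -66.667)
1/(E(280, -239) + s) = 1/((19454 + 280² + 279*280) - 200/3) = 1/((19454 + 78400 + 78120) - 200/3) = 1/(175974 - 200/3) = 1/(527722/3) = 3/527722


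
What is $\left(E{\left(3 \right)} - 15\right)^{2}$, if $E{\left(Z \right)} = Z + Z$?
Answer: $81$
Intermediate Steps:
$E{\left(Z \right)} = 2 Z$
$\left(E{\left(3 \right)} - 15\right)^{2} = \left(2 \cdot 3 - 15\right)^{2} = \left(6 - 15\right)^{2} = \left(-9\right)^{2} = 81$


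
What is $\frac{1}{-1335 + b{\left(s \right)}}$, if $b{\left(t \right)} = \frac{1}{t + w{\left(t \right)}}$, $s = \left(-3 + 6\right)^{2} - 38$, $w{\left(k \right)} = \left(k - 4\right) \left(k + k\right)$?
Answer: $- \frac{1885}{2516474} \approx -0.00074906$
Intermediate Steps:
$w{\left(k \right)} = 2 k \left(-4 + k\right)$ ($w{\left(k \right)} = \left(-4 + k\right) 2 k = 2 k \left(-4 + k\right)$)
$s = -29$ ($s = 3^{2} - 38 = 9 - 38 = -29$)
$b{\left(t \right)} = \frac{1}{t + 2 t \left(-4 + t\right)}$
$\frac{1}{-1335 + b{\left(s \right)}} = \frac{1}{-1335 + \frac{1}{\left(-29\right) \left(-7 + 2 \left(-29\right)\right)}} = \frac{1}{-1335 - \frac{1}{29 \left(-7 - 58\right)}} = \frac{1}{-1335 - \frac{1}{29 \left(-65\right)}} = \frac{1}{-1335 - - \frac{1}{1885}} = \frac{1}{-1335 + \frac{1}{1885}} = \frac{1}{- \frac{2516474}{1885}} = - \frac{1885}{2516474}$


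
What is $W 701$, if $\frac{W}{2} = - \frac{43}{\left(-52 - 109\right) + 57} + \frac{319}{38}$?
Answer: $\frac{12200905}{988} \approx 12349.0$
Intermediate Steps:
$W = \frac{17405}{988}$ ($W = 2 \left(- \frac{43}{\left(-52 - 109\right) + 57} + \frac{319}{38}\right) = 2 \left(- \frac{43}{-161 + 57} + 319 \cdot \frac{1}{38}\right) = 2 \left(- \frac{43}{-104} + \frac{319}{38}\right) = 2 \left(\left(-43\right) \left(- \frac{1}{104}\right) + \frac{319}{38}\right) = 2 \left(\frac{43}{104} + \frac{319}{38}\right) = 2 \cdot \frac{17405}{1976} = \frac{17405}{988} \approx 17.616$)
$W 701 = \frac{17405}{988} \cdot 701 = \frac{12200905}{988}$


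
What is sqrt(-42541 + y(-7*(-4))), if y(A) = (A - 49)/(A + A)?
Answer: I*sqrt(680662)/4 ≈ 206.26*I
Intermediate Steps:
y(A) = (-49 + A)/(2*A) (y(A) = (-49 + A)/((2*A)) = (-49 + A)*(1/(2*A)) = (-49 + A)/(2*A))
sqrt(-42541 + y(-7*(-4))) = sqrt(-42541 + (-49 - 7*(-4))/(2*((-7*(-4))))) = sqrt(-42541 + (1/2)*(-49 + 28)/28) = sqrt(-42541 + (1/2)*(1/28)*(-21)) = sqrt(-42541 - 3/8) = sqrt(-340331/8) = I*sqrt(680662)/4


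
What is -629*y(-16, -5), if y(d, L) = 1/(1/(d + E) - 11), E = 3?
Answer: 8177/144 ≈ 56.785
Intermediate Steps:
y(d, L) = 1/(-11 + 1/(3 + d)) (y(d, L) = 1/(1/(d + 3) - 11) = 1/(1/(3 + d) - 11) = 1/(-11 + 1/(3 + d)))
-629*y(-16, -5) = -629*(-3 - 1*(-16))/(32 + 11*(-16)) = -629*(-3 + 16)/(32 - 176) = -629*13/(-144) = -(-629)*13/144 = -629*(-13/144) = 8177/144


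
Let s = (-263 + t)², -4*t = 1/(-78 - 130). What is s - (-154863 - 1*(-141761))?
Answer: 56949523073/692224 ≈ 82270.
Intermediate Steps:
t = 1/832 (t = -1/(4*(-78 - 130)) = -¼/(-208) = -¼*(-1/208) = 1/832 ≈ 0.0012019)
s = 47880004225/692224 (s = (-263 + 1/832)² = (-218815/832)² = 47880004225/692224 ≈ 69168.)
s - (-154863 - 1*(-141761)) = 47880004225/692224 - (-154863 - 1*(-141761)) = 47880004225/692224 - (-154863 + 141761) = 47880004225/692224 - 1*(-13102) = 47880004225/692224 + 13102 = 56949523073/692224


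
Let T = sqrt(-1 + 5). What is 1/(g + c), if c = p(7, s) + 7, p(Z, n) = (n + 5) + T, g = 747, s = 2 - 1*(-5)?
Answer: 1/768 ≈ 0.0013021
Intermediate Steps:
s = 7 (s = 2 + 5 = 7)
T = 2 (T = sqrt(4) = 2)
p(Z, n) = 7 + n (p(Z, n) = (n + 5) + 2 = (5 + n) + 2 = 7 + n)
c = 21 (c = (7 + 7) + 7 = 14 + 7 = 21)
1/(g + c) = 1/(747 + 21) = 1/768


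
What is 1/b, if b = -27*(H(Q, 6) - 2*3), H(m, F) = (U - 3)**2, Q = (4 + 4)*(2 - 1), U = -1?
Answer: -1/270 ≈ -0.0037037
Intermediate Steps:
Q = 8 (Q = 8*1 = 8)
H(m, F) = 16 (H(m, F) = (-1 - 3)**2 = (-4)**2 = 16)
b = -270 (b = -27*(16 - 2*3) = -27*(16 - 6) = -27*10 = -270)
1/b = 1/(-270) = -1/270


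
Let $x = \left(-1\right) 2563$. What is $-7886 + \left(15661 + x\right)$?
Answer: $5212$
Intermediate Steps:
$x = -2563$
$-7886 + \left(15661 + x\right) = -7886 + \left(15661 - 2563\right) = -7886 + 13098 = 5212$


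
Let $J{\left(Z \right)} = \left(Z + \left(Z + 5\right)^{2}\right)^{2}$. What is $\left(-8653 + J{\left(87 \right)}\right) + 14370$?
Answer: $73125318$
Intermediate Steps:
$J{\left(Z \right)} = \left(Z + \left(5 + Z\right)^{2}\right)^{2}$
$\left(-8653 + J{\left(87 \right)}\right) + 14370 = \left(-8653 + \left(87 + \left(5 + 87\right)^{2}\right)^{2}\right) + 14370 = \left(-8653 + \left(87 + 92^{2}\right)^{2}\right) + 14370 = \left(-8653 + \left(87 + 8464\right)^{2}\right) + 14370 = \left(-8653 + 8551^{2}\right) + 14370 = \left(-8653 + 73119601\right) + 14370 = 73110948 + 14370 = 73125318$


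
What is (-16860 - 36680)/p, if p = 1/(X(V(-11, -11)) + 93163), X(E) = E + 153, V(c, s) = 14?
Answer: -4996888200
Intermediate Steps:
X(E) = 153 + E
p = 1/93330 (p = 1/((153 + 14) + 93163) = 1/(167 + 93163) = 1/93330 ≈ 1.0715e-5)
(-16860 - 36680)/p = (-16860 - 36680)/(1/93330) = -53540*93330 = -4996888200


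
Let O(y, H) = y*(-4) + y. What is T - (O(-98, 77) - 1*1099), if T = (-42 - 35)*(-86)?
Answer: 7427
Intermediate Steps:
O(y, H) = -3*y (O(y, H) = -4*y + y = -3*y)
T = 6622 (T = -77*(-86) = 6622)
T - (O(-98, 77) - 1*1099) = 6622 - (-3*(-98) - 1*1099) = 6622 - (294 - 1099) = 6622 - 1*(-805) = 6622 + 805 = 7427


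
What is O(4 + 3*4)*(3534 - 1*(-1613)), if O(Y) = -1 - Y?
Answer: -87499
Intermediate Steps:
O(4 + 3*4)*(3534 - 1*(-1613)) = (-1 - (4 + 3*4))*(3534 - 1*(-1613)) = (-1 - (4 + 12))*(3534 + 1613) = (-1 - 1*16)*5147 = (-1 - 16)*5147 = -17*5147 = -87499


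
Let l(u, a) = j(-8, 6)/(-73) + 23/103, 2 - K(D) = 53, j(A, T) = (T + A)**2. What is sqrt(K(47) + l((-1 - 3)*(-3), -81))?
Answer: I*sqrt(2873776838)/7519 ≈ 7.1296*I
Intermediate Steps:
j(A, T) = (A + T)**2
K(D) = -51 (K(D) = 2 - 1*53 = 2 - 53 = -51)
l(u, a) = 1267/7519 (l(u, a) = (-8 + 6)**2/(-73) + 23/103 = (-2)**2*(-1/73) + 23*(1/103) = 4*(-1/73) + 23/103 = -4/73 + 23/103 = 1267/7519)
sqrt(K(47) + l((-1 - 3)*(-3), -81)) = sqrt(-51 + 1267/7519) = sqrt(-382202/7519) = I*sqrt(2873776838)/7519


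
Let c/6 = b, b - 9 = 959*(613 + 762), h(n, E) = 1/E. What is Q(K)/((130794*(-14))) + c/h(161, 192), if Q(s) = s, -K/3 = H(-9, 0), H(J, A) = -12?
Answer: 231798894292221/152593 ≈ 1.5191e+9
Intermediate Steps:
K = 36 (K = -3*(-12) = 36)
b = 1318634 (b = 9 + 959*(613 + 762) = 9 + 959*1375 = 9 + 1318625 = 1318634)
c = 7911804 (c = 6*1318634 = 7911804)
Q(K)/((130794*(-14))) + c/h(161, 192) = 36/((130794*(-14))) + 7911804/(1/192) = 36/(-1831116) + 7911804/(1/192) = 36*(-1/1831116) + 7911804*192 = -3/152593 + 1519066368 = 231798894292221/152593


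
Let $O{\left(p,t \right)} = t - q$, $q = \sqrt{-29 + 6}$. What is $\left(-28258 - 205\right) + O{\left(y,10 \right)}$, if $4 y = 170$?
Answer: $-28453 - i \sqrt{23} \approx -28453.0 - 4.7958 i$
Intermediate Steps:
$y = \frac{85}{2}$ ($y = \frac{1}{4} \cdot 170 = \frac{85}{2} \approx 42.5$)
$q = i \sqrt{23}$ ($q = \sqrt{-23} = i \sqrt{23} \approx 4.7958 i$)
$O{\left(p,t \right)} = t - i \sqrt{23}$
$\left(-28258 - 205\right) + O{\left(y,10 \right)} = \left(-28258 - 205\right) + \left(10 - i \sqrt{23}\right) = -28463 + \left(10 - i \sqrt{23}\right) = -28453 - i \sqrt{23}$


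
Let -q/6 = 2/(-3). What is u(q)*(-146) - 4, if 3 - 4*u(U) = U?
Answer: 65/2 ≈ 32.500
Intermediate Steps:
q = 4 (q = -12/(-3) = -12*(-1)/3 = -6*(-2/3) = 4)
u(U) = 3/4 - U/4
u(q)*(-146) - 4 = (3/4 - 1/4*4)*(-146) - 4 = (3/4 - 1)*(-146) - 4 = -1/4*(-146) - 4 = 73/2 - 4 = 65/2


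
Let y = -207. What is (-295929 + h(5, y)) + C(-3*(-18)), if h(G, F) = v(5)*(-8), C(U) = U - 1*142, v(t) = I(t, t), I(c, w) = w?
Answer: -296057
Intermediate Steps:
v(t) = t
C(U) = -142 + U (C(U) = U - 142 = -142 + U)
h(G, F) = -40 (h(G, F) = 5*(-8) = -40)
(-295929 + h(5, y)) + C(-3*(-18)) = (-295929 - 40) + (-142 - 3*(-18)) = -295969 + (-142 + 54) = -295969 - 88 = -296057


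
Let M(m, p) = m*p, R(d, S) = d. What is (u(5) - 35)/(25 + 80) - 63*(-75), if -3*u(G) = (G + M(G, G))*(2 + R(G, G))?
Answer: 4724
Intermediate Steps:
u(G) = -(2 + G)*(G + G²)/3 (u(G) = -(G + G*G)*(2 + G)/3 = -(G + G²)*(2 + G)/3 = -(2 + G)*(G + G²)/3)
(u(5) - 35)/(25 + 80) - 63*(-75) = ((⅓)*5*(-2 - 1*5² - 3*5) - 35)/(25 + 80) - 63*(-75) = ((⅓)*5*(-2 - 1*25 - 15) - 35)/105 + 4725 = ((⅓)*5*(-2 - 25 - 15) - 35)*(1/105) + 4725 = ((⅓)*5*(-42) - 35)*(1/105) + 4725 = (-70 - 35)*(1/105) + 4725 = -105*1/105 + 4725 = -1 + 4725 = 4724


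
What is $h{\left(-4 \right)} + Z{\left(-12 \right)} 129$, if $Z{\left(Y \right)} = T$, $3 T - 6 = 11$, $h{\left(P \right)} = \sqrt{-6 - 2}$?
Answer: $731 + 2 i \sqrt{2} \approx 731.0 + 2.8284 i$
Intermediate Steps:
$h{\left(P \right)} = 2 i \sqrt{2}$ ($h{\left(P \right)} = \sqrt{-8} = 2 i \sqrt{2}$)
$T = \frac{17}{3}$ ($T = 2 + \frac{1}{3} \cdot 11 = 2 + \frac{11}{3} = \frac{17}{3} \approx 5.6667$)
$Z{\left(Y \right)} = \frac{17}{3}$
$h{\left(-4 \right)} + Z{\left(-12 \right)} 129 = 2 i \sqrt{2} + \frac{17}{3} \cdot 129 = 2 i \sqrt{2} + 731 = 731 + 2 i \sqrt{2}$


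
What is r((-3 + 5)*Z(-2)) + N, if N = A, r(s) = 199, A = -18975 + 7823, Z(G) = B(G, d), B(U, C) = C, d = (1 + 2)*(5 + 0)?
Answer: -10953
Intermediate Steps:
d = 15 (d = 3*5 = 15)
Z(G) = 15
A = -11152
N = -11152
r((-3 + 5)*Z(-2)) + N = 199 - 11152 = -10953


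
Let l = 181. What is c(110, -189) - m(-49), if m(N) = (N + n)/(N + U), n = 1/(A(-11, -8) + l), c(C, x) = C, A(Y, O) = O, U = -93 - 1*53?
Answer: 284798/2595 ≈ 109.75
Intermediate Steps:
U = -146 (U = -93 - 53 = -146)
n = 1/173 (n = 1/(-8 + 181) = 1/173 ≈ 0.0057803)
m(N) = (1/173 + N)/(-146 + N) (m(N) = (N + 1/173)/(N - 146) = (1/173 + N)/(-146 + N))
c(110, -189) - m(-49) = 110 - (1/173 - 49)/(-146 - 49) = 110 - (-8476)/((-195)*173) = 110 - (-1)*(-8476)/(195*173) = 110 - 1*652/2595 = 110 - 652/2595 = 284798/2595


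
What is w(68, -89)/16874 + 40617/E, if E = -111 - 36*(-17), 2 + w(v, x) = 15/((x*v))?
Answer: 1382620260599/17054281816 ≈ 81.072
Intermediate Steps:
w(v, x) = -2 + 15/(v*x) (w(v, x) = -2 + 15/((x*v)) = -2 + 15/((v*x)) = -2 + 15*(1/(v*x)) = -2 + 15/(v*x))
E = 501 (E = -111 + 612 = 501)
w(68, -89)/16874 + 40617/E = (-2 + 15/(68*(-89)))/16874 + 40617/501 = (-2 + 15*(1/68)*(-1/89))*(1/16874) + 40617*(1/501) = (-2 - 15/6052)*(1/16874) + 13539/167 = -12119/6052*1/16874 + 13539/167 = -12119/102121448 + 13539/167 = 1382620260599/17054281816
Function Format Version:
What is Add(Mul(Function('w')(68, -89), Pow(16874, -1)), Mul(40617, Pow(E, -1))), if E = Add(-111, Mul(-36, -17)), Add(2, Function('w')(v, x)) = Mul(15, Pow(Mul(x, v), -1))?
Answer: Rational(1382620260599, 17054281816) ≈ 81.072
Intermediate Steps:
Function('w')(v, x) = Add(-2, Mul(15, Pow(v, -1), Pow(x, -1))) (Function('w')(v, x) = Add(-2, Mul(15, Pow(Mul(x, v), -1))) = Add(-2, Mul(15, Pow(Mul(v, x), -1))) = Add(-2, Mul(15, Mul(Pow(v, -1), Pow(x, -1)))) = Add(-2, Mul(15, Pow(v, -1), Pow(x, -1))))
E = 501 (E = Add(-111, 612) = 501)
Add(Mul(Function('w')(68, -89), Pow(16874, -1)), Mul(40617, Pow(E, -1))) = Add(Mul(Add(-2, Mul(15, Pow(68, -1), Pow(-89, -1))), Pow(16874, -1)), Mul(40617, Pow(501, -1))) = Add(Mul(Add(-2, Mul(15, Rational(1, 68), Rational(-1, 89))), Rational(1, 16874)), Mul(40617, Rational(1, 501))) = Add(Mul(Add(-2, Rational(-15, 6052)), Rational(1, 16874)), Rational(13539, 167)) = Add(Mul(Rational(-12119, 6052), Rational(1, 16874)), Rational(13539, 167)) = Add(Rational(-12119, 102121448), Rational(13539, 167)) = Rational(1382620260599, 17054281816)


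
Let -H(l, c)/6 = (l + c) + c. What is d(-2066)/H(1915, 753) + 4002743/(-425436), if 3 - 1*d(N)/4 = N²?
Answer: 108810360679/132310596 ≈ 822.39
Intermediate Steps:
H(l, c) = -12*c - 6*l (H(l, c) = -6*((l + c) + c) = -6*((c + l) + c) = -6*(l + 2*c) = -12*c - 6*l)
d(N) = 12 - 4*N²
d(-2066)/H(1915, 753) + 4002743/(-425436) = (12 - 4*(-2066)²)/(-12*753 - 6*1915) + 4002743/(-425436) = (12 - 4*4268356)/(-9036 - 11490) + 4002743*(-1/425436) = (12 - 17073424)/(-20526) - 4002743/425436 = -17073412*(-1/20526) - 4002743/425436 = 8536706/10263 - 4002743/425436 = 108810360679/132310596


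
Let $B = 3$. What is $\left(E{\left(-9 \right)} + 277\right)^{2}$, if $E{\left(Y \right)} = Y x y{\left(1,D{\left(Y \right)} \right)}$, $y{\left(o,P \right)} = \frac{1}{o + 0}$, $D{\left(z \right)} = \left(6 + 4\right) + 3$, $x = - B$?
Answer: $92416$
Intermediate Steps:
$x = -3$ ($x = \left(-1\right) 3 = -3$)
$D{\left(z \right)} = 13$ ($D{\left(z \right)} = 10 + 3 = 13$)
$y{\left(o,P \right)} = \frac{1}{o}$
$E{\left(Y \right)} = - 3 Y$ ($E{\left(Y \right)} = \frac{Y \left(-3\right)}{1} = - 3 Y 1 = - 3 Y$)
$\left(E{\left(-9 \right)} + 277\right)^{2} = \left(\left(-3\right) \left(-9\right) + 277\right)^{2} = \left(27 + 277\right)^{2} = 304^{2} = 92416$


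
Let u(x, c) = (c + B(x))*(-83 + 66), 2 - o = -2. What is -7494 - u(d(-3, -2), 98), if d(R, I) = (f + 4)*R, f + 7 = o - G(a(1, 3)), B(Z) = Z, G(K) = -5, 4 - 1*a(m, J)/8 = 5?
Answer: -6134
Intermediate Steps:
o = 4 (o = 2 - 1*(-2) = 2 + 2 = 4)
a(m, J) = -8 (a(m, J) = 32 - 8*5 = 32 - 40 = -8)
f = 2 (f = -7 + (4 - 1*(-5)) = -7 + (4 + 5) = -7 + 9 = 2)
d(R, I) = 6*R (d(R, I) = (2 + 4)*R = 6*R)
u(x, c) = -17*c - 17*x (u(x, c) = (c + x)*(-83 + 66) = (c + x)*(-17) = -17*c - 17*x)
-7494 - u(d(-3, -2), 98) = -7494 - (-17*98 - 102*(-3)) = -7494 - (-1666 - 17*(-18)) = -7494 - (-1666 + 306) = -7494 - 1*(-1360) = -7494 + 1360 = -6134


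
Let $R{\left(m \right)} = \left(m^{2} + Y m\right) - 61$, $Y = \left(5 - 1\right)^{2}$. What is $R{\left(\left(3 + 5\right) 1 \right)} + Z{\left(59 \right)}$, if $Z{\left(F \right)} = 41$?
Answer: $172$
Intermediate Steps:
$Y = 16$ ($Y = 4^{2} = 16$)
$R{\left(m \right)} = -61 + m^{2} + 16 m$ ($R{\left(m \right)} = \left(m^{2} + 16 m\right) - 61 = -61 + m^{2} + 16 m$)
$R{\left(\left(3 + 5\right) 1 \right)} + Z{\left(59 \right)} = \left(-61 + \left(\left(3 + 5\right) 1\right)^{2} + 16 \left(3 + 5\right) 1\right) + 41 = \left(-61 + \left(8 \cdot 1\right)^{2} + 16 \cdot 8 \cdot 1\right) + 41 = \left(-61 + 8^{2} + 16 \cdot 8\right) + 41 = \left(-61 + 64 + 128\right) + 41 = 131 + 41 = 172$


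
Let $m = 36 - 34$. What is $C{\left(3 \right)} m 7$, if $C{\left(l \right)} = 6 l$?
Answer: $252$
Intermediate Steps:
$m = 2$ ($m = 36 - 34 = 2$)
$C{\left(3 \right)} m 7 = 6 \cdot 3 \cdot 2 \cdot 7 = 18 \cdot 2 \cdot 7 = 36 \cdot 7 = 252$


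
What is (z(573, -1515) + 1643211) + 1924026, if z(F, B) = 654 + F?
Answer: 3568464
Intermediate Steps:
(z(573, -1515) + 1643211) + 1924026 = ((654 + 573) + 1643211) + 1924026 = (1227 + 1643211) + 1924026 = 1644438 + 1924026 = 3568464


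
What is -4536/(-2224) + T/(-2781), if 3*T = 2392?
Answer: 4065505/2319354 ≈ 1.7529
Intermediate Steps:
T = 2392/3 (T = (⅓)*2392 = 2392/3 ≈ 797.33)
-4536/(-2224) + T/(-2781) = -4536/(-2224) + (2392/3)/(-2781) = -4536*(-1/2224) + (2392/3)*(-1/2781) = 567/278 - 2392/8343 = 4065505/2319354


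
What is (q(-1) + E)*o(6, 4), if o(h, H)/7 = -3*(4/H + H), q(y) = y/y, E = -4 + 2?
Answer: 105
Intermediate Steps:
E = -2
q(y) = 1
o(h, H) = -84/H - 21*H (o(h, H) = 7*(-3*(4/H + H)) = 7*(-3*(H + 4/H)) = 7*(-12/H - 3*H) = -84/H - 21*H)
(q(-1) + E)*o(6, 4) = (1 - 2)*(-84/4 - 21*4) = -(-84*¼ - 84) = -(-21 - 84) = -1*(-105) = 105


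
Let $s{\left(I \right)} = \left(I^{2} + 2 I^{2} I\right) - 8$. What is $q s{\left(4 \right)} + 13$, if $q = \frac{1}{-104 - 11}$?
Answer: $\frac{1359}{115} \approx 11.817$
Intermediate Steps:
$s{\left(I \right)} = -8 + I^{2} + 2 I^{3}$ ($s{\left(I \right)} = \left(I^{2} + 2 I^{3}\right) - 8 = -8 + I^{2} + 2 I^{3}$)
$q = - \frac{1}{115}$ ($q = \frac{1}{-115} = - \frac{1}{115} \approx -0.0086956$)
$q s{\left(4 \right)} + 13 = - \frac{-8 + 4^{2} + 2 \cdot 4^{3}}{115} + 13 = - \frac{-8 + 16 + 2 \cdot 64}{115} + 13 = - \frac{-8 + 16 + 128}{115} + 13 = \left(- \frac{1}{115}\right) 136 + 13 = - \frac{136}{115} + 13 = \frac{1359}{115}$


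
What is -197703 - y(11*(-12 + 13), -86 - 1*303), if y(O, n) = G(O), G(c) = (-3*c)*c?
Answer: -197340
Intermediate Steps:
G(c) = -3*c²
y(O, n) = -3*O²
-197703 - y(11*(-12 + 13), -86 - 1*303) = -197703 - (-3)*(11*(-12 + 13))² = -197703 - (-3)*(11*1)² = -197703 - (-3)*11² = -197703 - (-3)*121 = -197703 - 1*(-363) = -197703 + 363 = -197340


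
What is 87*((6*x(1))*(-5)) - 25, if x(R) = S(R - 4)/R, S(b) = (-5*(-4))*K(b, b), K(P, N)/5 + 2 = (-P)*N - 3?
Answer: 3653975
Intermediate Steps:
K(P, N) = -25 - 5*N*P (K(P, N) = -10 + 5*((-P)*N - 3) = -10 + 5*(-N*P - 3) = -10 + 5*(-3 - N*P) = -10 + (-15 - 5*N*P) = -25 - 5*N*P)
S(b) = -500 - 100*b**2 (S(b) = (-5*(-4))*(-25 - 5*b*b) = 20*(-25 - 5*b**2) = -500 - 100*b**2)
x(R) = (-500 - 100*(-4 + R)**2)/R (x(R) = (-500 - 100*(R - 4)**2)/R = (-500 - 100*(-4 + R)**2)/R)
87*((6*x(1))*(-5)) - 25 = 87*((6*(100*(-5 - (-4 + 1)**2)/1))*(-5)) - 25 = 87*((6*(100*1*(-5 - 1*(-3)**2)))*(-5)) - 25 = 87*((6*(100*1*(-5 - 1*9)))*(-5)) - 25 = 87*((6*(100*1*(-5 - 9)))*(-5)) - 25 = 87*((6*(100*1*(-14)))*(-5)) - 25 = 87*((6*(-1400))*(-5)) - 25 = 87*(-8400*(-5)) - 25 = 87*42000 - 25 = 3654000 - 25 = 3653975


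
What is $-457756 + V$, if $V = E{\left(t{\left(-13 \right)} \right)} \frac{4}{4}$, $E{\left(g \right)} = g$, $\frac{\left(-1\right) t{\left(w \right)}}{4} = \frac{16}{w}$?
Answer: $- \frac{5950764}{13} \approx -4.5775 \cdot 10^{5}$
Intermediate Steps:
$t{\left(w \right)} = - \frac{64}{w}$ ($t{\left(w \right)} = - 4 \frac{16}{w} = - \frac{64}{w}$)
$V = \frac{64}{13}$ ($V = - \frac{64}{-13} \cdot \frac{4}{4} = \left(-64\right) \left(- \frac{1}{13}\right) 4 \cdot \frac{1}{4} = \frac{64}{13} \cdot 1 = \frac{64}{13} \approx 4.9231$)
$-457756 + V = -457756 + \frac{64}{13} = - \frac{5950764}{13}$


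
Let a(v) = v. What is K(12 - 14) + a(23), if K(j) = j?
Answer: 21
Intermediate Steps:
K(12 - 14) + a(23) = (12 - 14) + 23 = -2 + 23 = 21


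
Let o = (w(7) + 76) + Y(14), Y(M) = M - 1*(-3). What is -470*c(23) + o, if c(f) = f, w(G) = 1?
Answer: -10716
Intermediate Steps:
Y(M) = 3 + M (Y(M) = M + 3 = 3 + M)
o = 94 (o = (1 + 76) + (3 + 14) = 77 + 17 = 94)
-470*c(23) + o = -470*23 + 94 = -10810 + 94 = -10716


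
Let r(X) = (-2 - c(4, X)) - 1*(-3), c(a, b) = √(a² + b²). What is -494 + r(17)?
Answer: -493 - √305 ≈ -510.46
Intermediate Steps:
r(X) = 1 - √(16 + X²) (r(X) = (-2 - √(4² + X²)) - 1*(-3) = (-2 - √(16 + X²)) + 3 = 1 - √(16 + X²))
-494 + r(17) = -494 + (1 - √(16 + 17²)) = -494 + (1 - √(16 + 289)) = -494 + (1 - √305) = -493 - √305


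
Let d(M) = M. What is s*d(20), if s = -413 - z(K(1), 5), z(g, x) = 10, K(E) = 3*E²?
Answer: -8460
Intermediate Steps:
s = -423 (s = -413 - 1*10 = -413 - 10 = -423)
s*d(20) = -423*20 = -8460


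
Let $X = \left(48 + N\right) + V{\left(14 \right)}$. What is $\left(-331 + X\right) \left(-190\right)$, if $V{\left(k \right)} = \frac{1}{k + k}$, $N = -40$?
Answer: $\frac{859085}{14} \approx 61363.0$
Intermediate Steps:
$V{\left(k \right)} = \frac{1}{2 k}$
$X = \frac{225}{28}$ ($X = \left(48 - 40\right) + \frac{1}{2 \cdot 14} = 8 + \frac{1}{2} \cdot \frac{1}{14} = 8 + \frac{1}{28} = \frac{225}{28} \approx 8.0357$)
$\left(-331 + X\right) \left(-190\right) = \left(-331 + \frac{225}{28}\right) \left(-190\right) = \left(- \frac{9043}{28}\right) \left(-190\right) = \frac{859085}{14}$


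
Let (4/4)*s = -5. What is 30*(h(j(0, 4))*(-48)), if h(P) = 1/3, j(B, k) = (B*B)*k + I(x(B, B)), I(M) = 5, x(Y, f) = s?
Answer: -480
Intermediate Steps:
s = -5
x(Y, f) = -5
j(B, k) = 5 + k*B² (j(B, k) = (B*B)*k + 5 = B²*k + 5 = k*B² + 5 = 5 + k*B²)
h(P) = ⅓
30*(h(j(0, 4))*(-48)) = 30*((⅓)*(-48)) = 30*(-16) = -480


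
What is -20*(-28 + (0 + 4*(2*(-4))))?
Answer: 1200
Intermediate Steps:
-20*(-28 + (0 + 4*(2*(-4)))) = -20*(-28 + (0 + 4*(-8))) = -20*(-28 + (0 - 32)) = -20*(-28 - 32) = -20*(-60) = 1200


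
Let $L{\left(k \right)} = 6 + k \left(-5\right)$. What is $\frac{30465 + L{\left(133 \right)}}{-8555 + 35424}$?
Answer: $\frac{29806}{26869} \approx 1.1093$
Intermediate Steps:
$L{\left(k \right)} = 6 - 5 k$
$\frac{30465 + L{\left(133 \right)}}{-8555 + 35424} = \frac{30465 + \left(6 - 665\right)}{-8555 + 35424} = \frac{30465 + \left(6 - 665\right)}{26869} = \left(30465 - 659\right) \frac{1}{26869} = 29806 \cdot \frac{1}{26869} = \frac{29806}{26869}$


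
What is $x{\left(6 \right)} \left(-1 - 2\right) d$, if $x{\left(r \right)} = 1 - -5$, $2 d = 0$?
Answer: $0$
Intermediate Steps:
$d = 0$ ($d = \frac{1}{2} \cdot 0 = 0$)
$x{\left(r \right)} = 6$ ($x{\left(r \right)} = 1 + 5 = 6$)
$x{\left(6 \right)} \left(-1 - 2\right) d = 6 \left(-1 - 2\right) 0 = 6 \left(\left(-3\right) 0\right) = 6 \cdot 0 = 0$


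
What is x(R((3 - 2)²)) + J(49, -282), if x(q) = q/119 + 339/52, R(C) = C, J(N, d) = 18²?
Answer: 2045305/6188 ≈ 330.53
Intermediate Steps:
J(N, d) = 324
x(q) = 339/52 + q/119 (x(q) = q*(1/119) + 339*(1/52) = q/119 + 339/52 = 339/52 + q/119)
x(R((3 - 2)²)) + J(49, -282) = (339/52 + (3 - 2)²/119) + 324 = (339/52 + (1/119)*1²) + 324 = (339/52 + (1/119)*1) + 324 = (339/52 + 1/119) + 324 = 40393/6188 + 324 = 2045305/6188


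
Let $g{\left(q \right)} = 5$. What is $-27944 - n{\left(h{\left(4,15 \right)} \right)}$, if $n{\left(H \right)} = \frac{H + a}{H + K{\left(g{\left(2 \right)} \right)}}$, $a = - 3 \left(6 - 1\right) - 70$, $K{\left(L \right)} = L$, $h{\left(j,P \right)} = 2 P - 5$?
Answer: $-27942$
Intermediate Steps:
$h{\left(j,P \right)} = -5 + 2 P$
$a = -85$ ($a = \left(-3\right) 5 - 70 = -15 - 70 = -85$)
$n{\left(H \right)} = \frac{-85 + H}{5 + H}$ ($n{\left(H \right)} = \frac{H - 85}{H + 5} = \frac{-85 + H}{5 + H}$)
$-27944 - n{\left(h{\left(4,15 \right)} \right)} = -27944 - \frac{-85 + \left(-5 + 2 \cdot 15\right)}{5 + \left(-5 + 2 \cdot 15\right)} = -27944 - \frac{-85 + \left(-5 + 30\right)}{5 + \left(-5 + 30\right)} = -27944 - \frac{-85 + 25}{5 + 25} = -27944 - \frac{1}{30} \left(-60\right) = -27944 - -2 = -27944 + 2 = -27942$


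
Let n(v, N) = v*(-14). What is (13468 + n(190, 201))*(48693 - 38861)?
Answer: 106264256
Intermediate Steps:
n(v, N) = -14*v
(13468 + n(190, 201))*(48693 - 38861) = (13468 - 14*190)*(48693 - 38861) = (13468 - 2660)*9832 = 10808*9832 = 106264256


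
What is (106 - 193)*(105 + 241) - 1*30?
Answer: -30132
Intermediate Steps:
(106 - 193)*(105 + 241) - 1*30 = -87*346 - 30 = -30102 - 30 = -30132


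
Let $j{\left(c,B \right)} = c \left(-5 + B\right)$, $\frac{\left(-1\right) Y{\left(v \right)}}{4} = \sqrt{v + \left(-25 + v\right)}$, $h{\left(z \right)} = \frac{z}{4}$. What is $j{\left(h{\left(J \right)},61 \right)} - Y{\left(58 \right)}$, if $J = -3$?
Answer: $-42 + 4 \sqrt{91} \approx -3.8424$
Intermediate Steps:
$h{\left(z \right)} = \frac{z}{4}$ ($h{\left(z \right)} = z \frac{1}{4} = \frac{z}{4}$)
$Y{\left(v \right)} = - 4 \sqrt{-25 + 2 v}$ ($Y{\left(v \right)} = - 4 \sqrt{v + \left(-25 + v\right)} = - 4 \sqrt{-25 + 2 v}$)
$j{\left(h{\left(J \right)},61 \right)} - Y{\left(58 \right)} = \frac{1}{4} \left(-3\right) \left(-5 + 61\right) - - 4 \sqrt{-25 + 2 \cdot 58} = \left(- \frac{3}{4}\right) 56 - - 4 \sqrt{-25 + 116} = -42 - - 4 \sqrt{91} = -42 + 4 \sqrt{91}$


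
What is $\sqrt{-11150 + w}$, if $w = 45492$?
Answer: $\sqrt{34342} \approx 185.32$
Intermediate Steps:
$\sqrt{-11150 + w} = \sqrt{-11150 + 45492} = \sqrt{34342}$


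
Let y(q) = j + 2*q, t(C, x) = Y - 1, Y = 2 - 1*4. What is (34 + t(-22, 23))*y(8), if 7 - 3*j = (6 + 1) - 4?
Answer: 1612/3 ≈ 537.33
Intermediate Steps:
Y = -2 (Y = 2 - 4 = -2)
t(C, x) = -3 (t(C, x) = -2 - 1 = -3)
j = 4/3 (j = 7/3 - ((6 + 1) - 4)/3 = 7/3 - (7 - 4)/3 = 7/3 - ⅓*3 = 7/3 - 1 = 4/3 ≈ 1.3333)
y(q) = 4/3 + 2*q
(34 + t(-22, 23))*y(8) = (34 - 3)*(4/3 + 2*8) = 31*(4/3 + 16) = 31*(52/3) = 1612/3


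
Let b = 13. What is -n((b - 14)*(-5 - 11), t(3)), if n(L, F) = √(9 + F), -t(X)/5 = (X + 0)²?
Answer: -6*I ≈ -6.0*I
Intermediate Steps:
t(X) = -5*X² (t(X) = -5*(X + 0)² = -5*X²)
-n((b - 14)*(-5 - 11), t(3)) = -√(9 - 5*3²) = -√(9 - 5*9) = -√(9 - 45) = -√(-36) = -6*I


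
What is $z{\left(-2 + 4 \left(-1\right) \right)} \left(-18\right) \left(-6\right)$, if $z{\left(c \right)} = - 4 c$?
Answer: $2592$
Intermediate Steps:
$z{\left(-2 + 4 \left(-1\right) \right)} \left(-18\right) \left(-6\right) = - 4 \left(-2 + 4 \left(-1\right)\right) \left(-18\right) \left(-6\right) = - 4 \left(-2 - 4\right) \left(-18\right) \left(-6\right) = \left(-4\right) \left(-6\right) \left(-18\right) \left(-6\right) = 24 \left(-18\right) \left(-6\right) = \left(-432\right) \left(-6\right) = 2592$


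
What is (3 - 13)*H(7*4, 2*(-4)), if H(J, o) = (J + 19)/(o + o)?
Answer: 235/8 ≈ 29.375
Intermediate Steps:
H(J, o) = (19 + J)/(2*o) (H(J, o) = (19 + J)/((2*o)) = (19 + J)*(1/(2*o)) = (19 + J)/(2*o))
(3 - 13)*H(7*4, 2*(-4)) = (3 - 13)*((19 + 7*4)/(2*((2*(-4))))) = -5*(19 + 28)/(-8) = -5*(-1)*47/8 = -10*(-47/16) = 235/8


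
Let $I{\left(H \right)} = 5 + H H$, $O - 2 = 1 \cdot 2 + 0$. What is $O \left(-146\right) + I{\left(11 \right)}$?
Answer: $-458$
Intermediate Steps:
$O = 4$ ($O = 2 + \left(1 \cdot 2 + 0\right) = 2 + \left(2 + 0\right) = 2 + 2 = 4$)
$I{\left(H \right)} = 5 + H^{2}$
$O \left(-146\right) + I{\left(11 \right)} = 4 \left(-146\right) + \left(5 + 11^{2}\right) = -584 + \left(5 + 121\right) = -584 + 126 = -458$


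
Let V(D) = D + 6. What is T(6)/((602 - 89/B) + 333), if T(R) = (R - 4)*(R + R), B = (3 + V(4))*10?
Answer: 1040/40487 ≈ 0.025687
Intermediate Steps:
V(D) = 6 + D
B = 130 (B = (3 + (6 + 4))*10 = (3 + 10)*10 = 13*10 = 130)
T(R) = 2*R*(-4 + R) (T(R) = (-4 + R)*(2*R) = 2*R*(-4 + R))
T(6)/((602 - 89/B) + 333) = (2*6*(-4 + 6))/((602 - 89/130) + 333) = (2*6*2)/((602 - 89/130) + 333) = 24/((602 - 1*89/130) + 333) = 24/((602 - 89/130) + 333) = 24/(78171/130 + 333) = 24/(121461/130) = (130/121461)*24 = 1040/40487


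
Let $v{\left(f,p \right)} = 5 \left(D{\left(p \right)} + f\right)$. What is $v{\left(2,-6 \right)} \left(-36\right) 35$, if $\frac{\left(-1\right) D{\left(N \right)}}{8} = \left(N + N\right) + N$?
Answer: $-919800$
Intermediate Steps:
$D{\left(N \right)} = - 24 N$ ($D{\left(N \right)} = - 8 \left(\left(N + N\right) + N\right) = - 8 \left(2 N + N\right) = - 8 \cdot 3 N = - 24 N$)
$v{\left(f,p \right)} = - 120 p + 5 f$ ($v{\left(f,p \right)} = 5 \left(- 24 p + f\right) = 5 \left(f - 24 p\right) = - 120 p + 5 f$)
$v{\left(2,-6 \right)} \left(-36\right) 35 = \left(\left(-120\right) \left(-6\right) + 5 \cdot 2\right) \left(-36\right) 35 = \left(720 + 10\right) \left(-36\right) 35 = 730 \left(-36\right) 35 = \left(-26280\right) 35 = -919800$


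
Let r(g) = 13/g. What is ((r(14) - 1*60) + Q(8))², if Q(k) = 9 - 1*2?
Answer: 531441/196 ≈ 2711.4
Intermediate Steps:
Q(k) = 7 (Q(k) = 9 - 2 = 7)
((r(14) - 1*60) + Q(8))² = ((13/14 - 1*60) + 7)² = ((13*(1/14) - 60) + 7)² = ((13/14 - 60) + 7)² = (-827/14 + 7)² = (-729/14)² = 531441/196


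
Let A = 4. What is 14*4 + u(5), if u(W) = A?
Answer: 60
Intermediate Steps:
u(W) = 4
14*4 + u(5) = 14*4 + 4 = 56 + 4 = 60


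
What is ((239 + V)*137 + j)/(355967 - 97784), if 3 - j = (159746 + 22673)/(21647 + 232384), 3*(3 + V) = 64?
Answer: 995150878/7287387297 ≈ 0.13656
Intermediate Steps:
V = 55/3 (V = -3 + (⅓)*64 = -3 + 64/3 = 55/3 ≈ 18.333)
j = 579674/254031 (j = 3 - (159746 + 22673)/(21647 + 232384) = 3 - 182419/254031 = 579674/254031 ≈ 2.2819)
((239 + V)*137 + j)/(355967 - 97784) = ((239 + 55/3)*137 + 579674/254031)/(355967 - 97784) = ((772/3)*137 + 579674/254031)/258183 = (105764/3 + 579674/254031)*(1/258183) = (2985452634/84677)*(1/258183) = 995150878/7287387297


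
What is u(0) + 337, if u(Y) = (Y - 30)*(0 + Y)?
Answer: 337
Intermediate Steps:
u(Y) = Y*(-30 + Y) (u(Y) = (-30 + Y)*Y = Y*(-30 + Y))
u(0) + 337 = 0*(-30 + 0) + 337 = 0*(-30) + 337 = 0 + 337 = 337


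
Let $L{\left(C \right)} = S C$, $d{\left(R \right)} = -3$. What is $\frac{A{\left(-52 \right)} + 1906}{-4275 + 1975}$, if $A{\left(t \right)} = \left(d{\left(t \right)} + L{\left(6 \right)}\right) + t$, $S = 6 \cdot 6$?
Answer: $- \frac{2067}{2300} \approx -0.8987$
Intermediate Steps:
$S = 36$
$L{\left(C \right)} = 36 C$
$A{\left(t \right)} = 213 + t$ ($A{\left(t \right)} = \left(-3 + 36 \cdot 6\right) + t = \left(-3 + 216\right) + t = 213 + t$)
$\frac{A{\left(-52 \right)} + 1906}{-4275 + 1975} = \frac{\left(213 - 52\right) + 1906}{-4275 + 1975} = \frac{161 + 1906}{-2300} = 2067 \left(- \frac{1}{2300}\right) = - \frac{2067}{2300}$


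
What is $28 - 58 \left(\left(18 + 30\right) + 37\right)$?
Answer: $-4902$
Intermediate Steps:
$28 - 58 \left(\left(18 + 30\right) + 37\right) = 28 - 58 \left(48 + 37\right) = 28 - 4930 = -4902$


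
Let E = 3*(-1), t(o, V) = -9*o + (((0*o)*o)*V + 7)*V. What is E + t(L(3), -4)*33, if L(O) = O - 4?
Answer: -630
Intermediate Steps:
L(O) = -4 + O
t(o, V) = -9*o + 7*V (t(o, V) = -9*o + ((0*o)*V + 7)*V = -9*o + (0*V + 7)*V = -9*o + (0 + 7)*V = -9*o + 7*V)
E = -3
E + t(L(3), -4)*33 = -3 + (-9*(-4 + 3) + 7*(-4))*33 = -3 + (-9*(-1) - 28)*33 = -3 + (9 - 28)*33 = -3 - 19*33 = -3 - 627 = -630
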